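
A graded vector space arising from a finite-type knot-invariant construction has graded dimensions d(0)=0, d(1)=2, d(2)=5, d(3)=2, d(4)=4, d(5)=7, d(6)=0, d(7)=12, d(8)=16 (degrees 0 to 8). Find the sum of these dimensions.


Total dimension = d(0) + d(1) + ... + d(8)
= 0 + 2 + 5 + 2 + 4 + 7 + 0 + 12 + 16
= 48

48


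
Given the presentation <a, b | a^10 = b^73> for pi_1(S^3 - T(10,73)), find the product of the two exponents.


The relation is a^10 = b^73.
Product of exponents = 10 * 73
= 730

730


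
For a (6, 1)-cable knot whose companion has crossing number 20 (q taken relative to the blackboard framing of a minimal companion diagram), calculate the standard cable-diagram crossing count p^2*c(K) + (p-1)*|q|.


Step 1: Each of the c(K) crossings of the companion diagram becomes p*p = p^2 crossings among the p parallel strands, and each of the |q| twists s_1 s_2 ... s_(p-1) adds (p-1) crossings.
  Crossings = p^2 * c(K) + (p-1)*|q|
Step 2: = 6^2 * 20 + (6-1)*1
Step 3: = 36*20 + 5*1
Step 4: = 720 + 5 = 725

725


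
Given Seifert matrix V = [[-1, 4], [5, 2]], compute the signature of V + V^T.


Step 1: V + V^T = [[-2, 9], [9, 4]]
Step 2: trace = 2, det = -89
Step 3: Discriminant = 2^2 - 4*(-89) = 360
Step 4: Eigenvalues: 10.4868, -8.48683
Step 5: Signature = (# positive eigenvalues) - (# negative eigenvalues) = 0

0


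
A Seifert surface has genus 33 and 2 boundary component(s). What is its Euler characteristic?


chi = 2 - 2g - b
= 2 - 2*33 - 2
= 2 - 66 - 2 = -66

-66


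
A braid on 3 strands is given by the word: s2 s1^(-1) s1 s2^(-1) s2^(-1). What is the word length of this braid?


The word length counts the number of generators (including inverses).
Listing each generator: s2, s1^(-1), s1, s2^(-1), s2^(-1)
There are 5 generators in this braid word.

5


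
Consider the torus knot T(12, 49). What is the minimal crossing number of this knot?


For a torus knot T(p, q) with gcd(p,q)=1,
the crossing number is min(p*(q-1), q*(p-1)).
p*(q-1) = 12*48 = 576
q*(p-1) = 49*11 = 539
min(576, 539) = 539

539


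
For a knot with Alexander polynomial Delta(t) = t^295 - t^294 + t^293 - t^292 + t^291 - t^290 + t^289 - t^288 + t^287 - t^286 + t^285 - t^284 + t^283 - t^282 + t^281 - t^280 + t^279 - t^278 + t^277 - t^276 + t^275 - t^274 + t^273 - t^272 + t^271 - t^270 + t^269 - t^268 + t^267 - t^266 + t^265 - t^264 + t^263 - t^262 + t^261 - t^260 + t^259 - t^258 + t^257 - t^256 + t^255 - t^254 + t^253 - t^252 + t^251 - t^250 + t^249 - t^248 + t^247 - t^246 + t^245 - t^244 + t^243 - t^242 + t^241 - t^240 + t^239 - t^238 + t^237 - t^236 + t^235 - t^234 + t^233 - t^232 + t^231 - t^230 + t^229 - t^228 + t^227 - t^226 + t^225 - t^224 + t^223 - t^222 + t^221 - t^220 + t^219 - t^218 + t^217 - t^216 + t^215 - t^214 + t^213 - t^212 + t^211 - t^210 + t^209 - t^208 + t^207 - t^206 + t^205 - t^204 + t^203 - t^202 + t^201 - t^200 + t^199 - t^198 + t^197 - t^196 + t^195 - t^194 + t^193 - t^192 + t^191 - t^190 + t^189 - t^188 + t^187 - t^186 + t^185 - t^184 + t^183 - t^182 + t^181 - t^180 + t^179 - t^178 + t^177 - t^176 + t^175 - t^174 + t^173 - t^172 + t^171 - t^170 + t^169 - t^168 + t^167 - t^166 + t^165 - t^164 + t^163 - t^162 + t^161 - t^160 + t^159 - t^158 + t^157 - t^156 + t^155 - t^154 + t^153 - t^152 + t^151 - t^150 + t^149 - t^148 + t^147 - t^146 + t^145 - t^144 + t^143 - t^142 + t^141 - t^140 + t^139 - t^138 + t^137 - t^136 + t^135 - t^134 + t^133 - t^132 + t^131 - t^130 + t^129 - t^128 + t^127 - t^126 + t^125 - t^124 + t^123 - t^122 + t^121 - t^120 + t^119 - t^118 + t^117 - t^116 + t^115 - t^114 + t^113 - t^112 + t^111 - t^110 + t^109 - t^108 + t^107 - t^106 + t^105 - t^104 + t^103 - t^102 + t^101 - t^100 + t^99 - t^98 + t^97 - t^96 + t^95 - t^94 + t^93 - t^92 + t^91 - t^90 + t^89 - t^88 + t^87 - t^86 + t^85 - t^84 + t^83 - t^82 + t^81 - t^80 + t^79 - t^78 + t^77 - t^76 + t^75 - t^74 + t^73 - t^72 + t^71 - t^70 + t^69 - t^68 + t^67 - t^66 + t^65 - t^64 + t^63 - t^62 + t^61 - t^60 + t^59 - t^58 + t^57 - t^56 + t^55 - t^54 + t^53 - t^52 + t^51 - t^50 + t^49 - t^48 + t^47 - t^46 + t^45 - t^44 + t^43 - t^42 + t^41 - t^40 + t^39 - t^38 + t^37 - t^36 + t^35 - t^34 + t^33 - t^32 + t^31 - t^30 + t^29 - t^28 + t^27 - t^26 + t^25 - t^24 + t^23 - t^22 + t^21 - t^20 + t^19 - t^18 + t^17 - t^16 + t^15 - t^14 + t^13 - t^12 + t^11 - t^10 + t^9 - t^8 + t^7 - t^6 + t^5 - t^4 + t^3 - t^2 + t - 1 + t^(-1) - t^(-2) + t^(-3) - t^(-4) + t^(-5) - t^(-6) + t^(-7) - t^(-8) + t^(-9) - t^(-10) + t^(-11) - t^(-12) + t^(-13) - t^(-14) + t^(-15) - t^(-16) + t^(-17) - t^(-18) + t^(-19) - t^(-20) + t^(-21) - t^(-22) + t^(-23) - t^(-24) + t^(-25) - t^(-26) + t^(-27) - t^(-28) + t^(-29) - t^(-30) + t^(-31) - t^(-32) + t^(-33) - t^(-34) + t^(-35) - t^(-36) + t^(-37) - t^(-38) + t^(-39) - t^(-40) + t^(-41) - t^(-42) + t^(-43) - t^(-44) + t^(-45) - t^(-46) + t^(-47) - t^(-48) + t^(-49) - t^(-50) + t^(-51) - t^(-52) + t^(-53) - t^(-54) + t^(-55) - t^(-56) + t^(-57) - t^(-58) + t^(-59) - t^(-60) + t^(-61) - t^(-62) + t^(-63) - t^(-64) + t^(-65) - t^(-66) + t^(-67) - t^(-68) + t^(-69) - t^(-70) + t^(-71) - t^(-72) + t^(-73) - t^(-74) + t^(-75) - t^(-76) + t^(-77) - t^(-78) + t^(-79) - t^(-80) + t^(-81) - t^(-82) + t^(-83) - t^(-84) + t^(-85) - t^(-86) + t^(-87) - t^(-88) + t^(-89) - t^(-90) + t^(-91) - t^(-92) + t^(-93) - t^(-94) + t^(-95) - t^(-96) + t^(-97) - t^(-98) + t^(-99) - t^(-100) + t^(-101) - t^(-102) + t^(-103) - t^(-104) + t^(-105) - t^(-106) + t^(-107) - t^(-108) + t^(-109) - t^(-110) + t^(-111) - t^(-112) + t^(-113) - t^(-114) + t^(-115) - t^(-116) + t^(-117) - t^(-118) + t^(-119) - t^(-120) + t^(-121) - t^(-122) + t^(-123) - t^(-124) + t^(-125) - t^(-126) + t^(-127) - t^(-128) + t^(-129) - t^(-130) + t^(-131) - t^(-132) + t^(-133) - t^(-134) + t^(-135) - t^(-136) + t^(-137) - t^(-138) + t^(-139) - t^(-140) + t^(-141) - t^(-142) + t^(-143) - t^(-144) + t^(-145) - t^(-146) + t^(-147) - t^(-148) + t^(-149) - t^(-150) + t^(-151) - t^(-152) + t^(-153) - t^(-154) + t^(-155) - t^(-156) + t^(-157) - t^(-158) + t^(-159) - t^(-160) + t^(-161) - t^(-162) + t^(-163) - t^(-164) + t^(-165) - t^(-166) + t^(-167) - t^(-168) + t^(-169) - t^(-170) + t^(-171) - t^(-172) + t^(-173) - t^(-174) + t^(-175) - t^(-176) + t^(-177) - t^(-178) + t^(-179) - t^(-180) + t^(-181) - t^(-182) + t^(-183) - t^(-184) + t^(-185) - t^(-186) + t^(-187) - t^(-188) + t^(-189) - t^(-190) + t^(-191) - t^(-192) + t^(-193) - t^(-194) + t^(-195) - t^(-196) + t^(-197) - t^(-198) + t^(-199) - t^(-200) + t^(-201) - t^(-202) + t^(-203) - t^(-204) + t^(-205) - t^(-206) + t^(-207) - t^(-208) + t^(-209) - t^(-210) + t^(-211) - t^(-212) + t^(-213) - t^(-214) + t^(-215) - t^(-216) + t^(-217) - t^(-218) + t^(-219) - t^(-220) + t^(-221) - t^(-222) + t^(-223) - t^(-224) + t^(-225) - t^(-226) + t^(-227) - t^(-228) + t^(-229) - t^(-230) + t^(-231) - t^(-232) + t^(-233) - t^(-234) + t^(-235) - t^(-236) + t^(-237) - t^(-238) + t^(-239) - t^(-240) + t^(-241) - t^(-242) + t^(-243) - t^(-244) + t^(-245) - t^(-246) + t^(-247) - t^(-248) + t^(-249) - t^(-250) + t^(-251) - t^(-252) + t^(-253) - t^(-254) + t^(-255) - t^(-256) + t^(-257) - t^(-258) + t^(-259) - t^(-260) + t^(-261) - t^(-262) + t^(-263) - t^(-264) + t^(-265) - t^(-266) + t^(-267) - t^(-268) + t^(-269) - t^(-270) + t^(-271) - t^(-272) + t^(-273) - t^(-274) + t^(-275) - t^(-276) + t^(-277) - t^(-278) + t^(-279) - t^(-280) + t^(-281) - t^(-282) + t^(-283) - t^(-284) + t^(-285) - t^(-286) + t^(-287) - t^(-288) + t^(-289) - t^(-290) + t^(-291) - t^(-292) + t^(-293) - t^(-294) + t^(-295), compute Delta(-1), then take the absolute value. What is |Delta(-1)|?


Step 1: The polynomial has 591 terms with alternating signs, exponents from 295 down to -295.
Step 2: Substitute t = -1. The i-th term has coefficient (-1)^i and exponent (m-i),
  so its value is (-1)^i * (-1)^(m-i) = (-1)^m = -1 for every i.
Step 3: All 591 terms equal -1, so Delta(-1) = 591 * (-1) = -591
Step 4: |Delta(-1)| = 591

591


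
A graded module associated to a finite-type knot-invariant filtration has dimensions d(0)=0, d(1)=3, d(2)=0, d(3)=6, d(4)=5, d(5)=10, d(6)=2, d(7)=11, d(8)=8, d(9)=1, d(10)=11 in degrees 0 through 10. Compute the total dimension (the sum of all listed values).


Total dimension = d(0) + d(1) + ... + d(10)
= 0 + 3 + 0 + 6 + 5 + 10 + 2 + 11 + 8 + 1 + 11
= 57

57


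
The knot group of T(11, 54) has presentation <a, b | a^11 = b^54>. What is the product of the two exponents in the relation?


The relation is a^11 = b^54.
Product of exponents = 11 * 54
= 594

594


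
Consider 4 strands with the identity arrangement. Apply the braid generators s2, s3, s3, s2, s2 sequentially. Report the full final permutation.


Starting with identity [1, 2, 3, 4].
Apply generators in sequence:
  After s2: [1, 3, 2, 4]
  After s3: [1, 3, 4, 2]
  After s3: [1, 3, 2, 4]
  After s2: [1, 2, 3, 4]
  After s2: [1, 3, 2, 4]
Final permutation: [1, 3, 2, 4]

[1, 3, 2, 4]


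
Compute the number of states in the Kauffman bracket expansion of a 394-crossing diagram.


Each crossing contributes 2 choices (A-smoothing or B-smoothing).
Total states = 2^394 = 40347654345107946713373737062547060536401653012956617387979052445947619094013143666088208645002153616185987062074179584

40347654345107946713373737062547060536401653012956617387979052445947619094013143666088208645002153616185987062074179584


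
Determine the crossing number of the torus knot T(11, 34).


For a torus knot T(p, q) with gcd(p,q)=1,
the crossing number is min(p*(q-1), q*(p-1)).
p*(q-1) = 11*33 = 363
q*(p-1) = 34*10 = 340
min(363, 340) = 340

340


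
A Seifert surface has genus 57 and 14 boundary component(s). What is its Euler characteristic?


chi = 2 - 2g - b
= 2 - 2*57 - 14
= 2 - 114 - 14 = -126

-126


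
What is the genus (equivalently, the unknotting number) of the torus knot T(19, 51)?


For a torus knot T(p,q), both the unknotting number and genus equal (p-1)(q-1)/2.
= (19-1)(51-1)/2
= 18*50/2
= 900/2 = 450

450


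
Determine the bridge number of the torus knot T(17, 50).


The bridge number of T(p,q) is min(p,q).
min(17, 50) = 17

17


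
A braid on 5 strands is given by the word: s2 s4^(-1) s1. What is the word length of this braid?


The word length counts the number of generators (including inverses).
Listing each generator: s2, s4^(-1), s1
There are 3 generators in this braid word.

3


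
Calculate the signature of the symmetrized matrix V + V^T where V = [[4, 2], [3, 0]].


Step 1: V + V^T = [[8, 5], [5, 0]]
Step 2: trace = 8, det = -25
Step 3: Discriminant = 8^2 - 4*(-25) = 164
Step 4: Eigenvalues: 10.4031, -2.40312
Step 5: Signature = (# positive eigenvalues) - (# negative eigenvalues) = 0

0


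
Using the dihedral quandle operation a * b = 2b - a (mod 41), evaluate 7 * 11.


7 * 11 = 2*11 - 7 mod 41
= 22 - 7 mod 41
= 15 mod 41 = 15

15


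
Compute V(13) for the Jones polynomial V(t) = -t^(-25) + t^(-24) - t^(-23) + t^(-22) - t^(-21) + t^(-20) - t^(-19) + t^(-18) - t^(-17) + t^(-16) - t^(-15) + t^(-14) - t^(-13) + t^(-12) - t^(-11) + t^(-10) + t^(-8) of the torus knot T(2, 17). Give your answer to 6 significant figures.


Substituting t = 13 into V(t) = -t^(-25) + t^(-24) - t^(-23) + t^(-22) - t^(-21) + t^(-20) - t^(-19) + t^(-18) - t^(-17) + t^(-16) - t^(-15) + t^(-14) - t^(-13) + t^(-12) - t^(-11) + t^(-10) + t^(-8):
  (-)t^(-25) = -1.41715e-28
  (+)t^(-24) = 1.8423e-27
  (-)t^(-23) = -2.39499e-26
  (+)t^(-22) = 3.11348e-25
  (-)t^(-21) = -4.04753e-24
  (+)t^(-20) = 5.26178e-23
  (-)t^(-19) = -6.84032e-22
  (+)t^(-18) = 8.89241e-21
  (-)t^(-17) = -1.15601e-19
  (+)t^(-16) = 1.50282e-18
  (-)t^(-15) = -1.95366e-17
  (+)t^(-14) = 2.53976e-16
  (-)t^(-13) = -3.30169e-15
  (+)t^(-12) = 4.2922e-14
  (-)t^(-11) = -5.57986e-13
  (+)t^(-10) = 7.25382e-12
  (+)t^(-8) = 1.22589e-09
Sum = (-1.41715e-28) + (1.8423e-27) + (-2.39499e-26) + (3.11348e-25) + (-4.04753e-24) + (5.26178e-23) + (-6.84032e-22) + (8.89241e-21) + (-1.15601e-19) + (1.50282e-18) + (-1.95366e-17) + (2.53976e-16) + (-3.30169e-15) + (4.2922e-14) + (-5.57986e-13) + (7.25382e-12) + (1.22589e-09)
= 1.232630425e-09
Rounded to 6 significant figures: 1.23263e-09

1.23263e-09


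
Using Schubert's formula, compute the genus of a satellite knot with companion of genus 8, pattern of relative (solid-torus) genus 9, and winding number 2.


Schubert: g(satellite) = g_rel(pattern) + |winding| * g(companion),
where g_rel(pattern) is the genus of the pattern relative to the solid torus.
= 9 + 2 * 8
= 9 + 16 = 25

25


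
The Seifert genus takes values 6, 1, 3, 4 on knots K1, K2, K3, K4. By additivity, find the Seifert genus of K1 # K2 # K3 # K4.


The Seifert genus is additive under connected sum.
Seifert genus(K1 # K2 # K3 # K4) = (6) + (1) + (3) + (4)
= 14

14


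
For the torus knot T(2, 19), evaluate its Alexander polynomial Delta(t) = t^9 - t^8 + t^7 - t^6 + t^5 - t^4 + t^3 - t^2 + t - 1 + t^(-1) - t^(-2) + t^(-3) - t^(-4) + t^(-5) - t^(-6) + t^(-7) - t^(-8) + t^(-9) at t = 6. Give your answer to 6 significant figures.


Substituting t = 6 into Delta(t) = t^9 - t^8 + t^7 - t^6 + t^5 - t^4 + t^3 - t^2 + t - 1 + t^(-1) - t^(-2) + t^(-3) - t^(-4) + t^(-5) - t^(-6) + t^(-7) - t^(-8) + t^(-9):
Term values: (10077696) + (-1679616) + (279936) + (-46656) + (7776) + (-1296) + (216) + (-36) + (6) + (-1) + (0.166667) + (-0.0277778) + (0.00462963) + (-0.000771605) + (0.000128601) + (-2.14335e-05) + (3.57225e-06) + (-5.95374e-07) + (9.9229e-08)
Sum = 8638025.143
Rounded to 6 significant figures: 8.63803e+06

8.63803e+06


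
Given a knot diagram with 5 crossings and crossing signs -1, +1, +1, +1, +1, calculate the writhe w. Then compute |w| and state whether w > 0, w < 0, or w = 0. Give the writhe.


Step 1: Count positive crossings (+1).
Positive crossings: 4
Step 2: Count negative crossings (-1).
Negative crossings: 1
Step 3: Writhe = (positive) - (negative)
w = 4 - 1 = 3
Step 4: |w| = 3, and w is positive

3


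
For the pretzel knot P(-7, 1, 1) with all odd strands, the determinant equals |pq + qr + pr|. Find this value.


Step 1: Compute pq + qr + pr.
pq = (-7)*1 = -7
qr = 1*1 = 1
pr = (-7)*1 = -7
pq + qr + pr = -7 + 1 + (-7) = -13
Step 2: Take absolute value.
det(P(-7,1,1)) = |-13| = 13

13


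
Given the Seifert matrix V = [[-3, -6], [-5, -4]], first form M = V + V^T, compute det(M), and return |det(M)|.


Step 1: Form V + V^T where V = [[-3, -6], [-5, -4]]
  V^T = [[-3, -5], [-6, -4]]
  V + V^T = [[-6, -11], [-11, -8]]
Step 2: det(V + V^T) = (-6)*(-8) - (-11)*(-11)
  = 48 - 121 = -73
Step 3: Knot determinant = |det(V + V^T)| = |-73| = 73

73


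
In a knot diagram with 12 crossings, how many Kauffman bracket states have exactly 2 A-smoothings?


We choose which 2 of 12 crossings get A-smoothings.
C(12, 2) = 12! / (2! * 10!)
= 66

66


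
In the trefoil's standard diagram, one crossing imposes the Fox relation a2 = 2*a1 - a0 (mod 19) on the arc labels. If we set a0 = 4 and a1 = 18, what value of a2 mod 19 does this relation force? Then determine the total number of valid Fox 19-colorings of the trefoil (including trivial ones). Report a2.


Step 1: Apply the given crossing relation 2*a1 - a0 - a2 = 0 (mod 19).
  a2 = 2*a1 - a0 mod 19
  a2 = 2*18 - 4 mod 19
  a2 = 36 - 4 mod 19
  a2 = 32 mod 19 = 13
Step 2: The trefoil has determinant 3.
  Number of Fox p-colorings (p prime) is p^2 if p = 3, else p.
  Since 19 does not divide 3, only trivial (constant) colorings exist.
  (So the trial a0 = 4, a1 = 18 with a0 != a1 does NOT extend to a valid coloring of the whole trefoil: the other two crossing relations require 3*(a1 - a0) = 0 (mod 19), which fails.)
  Total colorings = 19
Step 3: a2 = 13, total Fox 19-colorings = 19

13


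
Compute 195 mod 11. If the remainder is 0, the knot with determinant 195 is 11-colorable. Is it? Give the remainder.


Step 1: A knot is p-colorable if and only if p divides its determinant.
Step 2: Compute 195 mod 11.
195 = 17 * 11 + 8
Step 3: 195 mod 11 = 8
Step 4: The knot is 11-colorable: no

8


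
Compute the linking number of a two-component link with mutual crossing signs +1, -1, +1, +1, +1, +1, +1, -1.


Step 1: Count positive crossings: 6
Step 2: Count negative crossings: 2
Step 3: Sum of signs = 6 - 2 = 4
Step 4: Linking number = sum/2 = 4/2 = 2

2


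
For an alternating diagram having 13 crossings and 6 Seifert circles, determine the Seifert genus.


For alternating knots, g = (c - s + 1)/2.
= (13 - 6 + 1)/2
= 8/2 = 4

4


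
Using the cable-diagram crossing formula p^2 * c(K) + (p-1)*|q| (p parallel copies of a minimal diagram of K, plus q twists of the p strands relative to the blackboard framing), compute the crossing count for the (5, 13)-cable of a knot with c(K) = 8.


Step 1: Each of the c(K) crossings of the companion diagram becomes p*p = p^2 crossings among the p parallel strands, and each of the |q| twists s_1 s_2 ... s_(p-1) adds (p-1) crossings.
  Crossings = p^2 * c(K) + (p-1)*|q|
Step 2: = 5^2 * 8 + (5-1)*13
Step 3: = 25*8 + 4*13
Step 4: = 200 + 52 = 252

252


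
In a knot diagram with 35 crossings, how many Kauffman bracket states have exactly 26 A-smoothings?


We choose which 26 of 35 crossings get A-smoothings.
C(35, 26) = 35! / (26! * 9!)
= 70607460

70607460


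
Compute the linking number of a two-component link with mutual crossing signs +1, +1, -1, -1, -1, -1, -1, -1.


Step 1: Count positive crossings: 2
Step 2: Count negative crossings: 6
Step 3: Sum of signs = 2 - 6 = -4
Step 4: Linking number = sum/2 = -4/2 = -2

-2


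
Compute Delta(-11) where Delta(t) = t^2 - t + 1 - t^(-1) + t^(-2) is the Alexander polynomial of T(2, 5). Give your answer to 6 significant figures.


Substituting t = -11 into Delta(t) = t^2 - t + 1 - t^(-1) + t^(-2):
Term values: (121) + (11) + (1) + (0.0909091) + (0.00826446)
Sum = 133.0991736
Rounded to 6 significant figures: 133.099

133.099


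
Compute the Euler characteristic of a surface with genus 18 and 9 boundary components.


chi = 2 - 2g - b
= 2 - 2*18 - 9
= 2 - 36 - 9 = -43

-43


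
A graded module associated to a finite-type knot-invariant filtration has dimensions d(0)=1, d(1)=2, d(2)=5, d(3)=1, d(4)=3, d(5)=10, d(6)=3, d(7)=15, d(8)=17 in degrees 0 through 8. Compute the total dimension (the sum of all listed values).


Total dimension = d(0) + d(1) + ... + d(8)
= 1 + 2 + 5 + 1 + 3 + 10 + 3 + 15 + 17
= 57

57


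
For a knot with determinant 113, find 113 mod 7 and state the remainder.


Step 1: A knot is p-colorable if and only if p divides its determinant.
Step 2: Compute 113 mod 7.
113 = 16 * 7 + 1
Step 3: 113 mod 7 = 1
Step 4: The knot is 7-colorable: no

1


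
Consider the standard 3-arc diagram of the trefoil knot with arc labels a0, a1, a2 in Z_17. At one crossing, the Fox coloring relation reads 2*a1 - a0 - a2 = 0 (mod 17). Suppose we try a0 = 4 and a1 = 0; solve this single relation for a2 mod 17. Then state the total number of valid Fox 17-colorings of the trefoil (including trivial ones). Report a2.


Step 1: Apply the given crossing relation 2*a1 - a0 - a2 = 0 (mod 17).
  a2 = 2*a1 - a0 mod 17
  a2 = 2*0 - 4 mod 17
  a2 = 0 - 4 mod 17
  a2 = -4 mod 17 = 13
Step 2: The trefoil has determinant 3.
  Number of Fox p-colorings (p prime) is p^2 if p = 3, else p.
  Since 17 does not divide 3, only trivial (constant) colorings exist.
  (So the trial a0 = 4, a1 = 0 with a0 != a1 does NOT extend to a valid coloring of the whole trefoil: the other two crossing relations require 3*(a1 - a0) = 0 (mod 17), which fails.)
  Total colorings = 17
Step 3: a2 = 13, total Fox 17-colorings = 17

13


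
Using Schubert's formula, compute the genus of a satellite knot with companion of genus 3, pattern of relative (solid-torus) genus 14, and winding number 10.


Schubert: g(satellite) = g_rel(pattern) + |winding| * g(companion),
where g_rel(pattern) is the genus of the pattern relative to the solid torus.
= 14 + 10 * 3
= 14 + 30 = 44

44


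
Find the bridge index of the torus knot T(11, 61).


The bridge number of T(p,q) is min(p,q).
min(11, 61) = 11

11


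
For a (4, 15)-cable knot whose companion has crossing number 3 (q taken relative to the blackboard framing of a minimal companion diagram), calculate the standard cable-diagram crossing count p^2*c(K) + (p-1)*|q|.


Step 1: Each of the c(K) crossings of the companion diagram becomes p*p = p^2 crossings among the p parallel strands, and each of the |q| twists s_1 s_2 ... s_(p-1) adds (p-1) crossings.
  Crossings = p^2 * c(K) + (p-1)*|q|
Step 2: = 4^2 * 3 + (4-1)*15
Step 3: = 16*3 + 3*15
Step 4: = 48 + 45 = 93

93


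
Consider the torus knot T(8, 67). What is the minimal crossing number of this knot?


For a torus knot T(p, q) with gcd(p,q)=1,
the crossing number is min(p*(q-1), q*(p-1)).
p*(q-1) = 8*66 = 528
q*(p-1) = 67*7 = 469
min(528, 469) = 469

469


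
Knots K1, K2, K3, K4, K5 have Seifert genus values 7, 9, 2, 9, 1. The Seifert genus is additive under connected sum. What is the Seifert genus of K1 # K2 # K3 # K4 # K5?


The Seifert genus is additive under connected sum.
Seifert genus(K1 # K2 # K3 # K4 # K5) = (7) + (9) + (2) + (9) + (1)
= 28

28


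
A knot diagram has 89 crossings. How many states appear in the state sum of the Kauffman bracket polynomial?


Each crossing contributes 2 choices (A-smoothing or B-smoothing).
Total states = 2^89 = 618970019642690137449562112

618970019642690137449562112


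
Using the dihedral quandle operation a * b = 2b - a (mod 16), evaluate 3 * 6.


3 * 6 = 2*6 - 3 mod 16
= 12 - 3 mod 16
= 9 mod 16 = 9

9


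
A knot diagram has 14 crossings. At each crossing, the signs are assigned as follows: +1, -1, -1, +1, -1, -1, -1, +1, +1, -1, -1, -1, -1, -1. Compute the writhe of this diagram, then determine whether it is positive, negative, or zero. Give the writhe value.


Step 1: Count positive crossings (+1).
Positive crossings: 4
Step 2: Count negative crossings (-1).
Negative crossings: 10
Step 3: Writhe = (positive) - (negative)
w = 4 - 10 = -6
Step 4: |w| = 6, and w is negative

-6


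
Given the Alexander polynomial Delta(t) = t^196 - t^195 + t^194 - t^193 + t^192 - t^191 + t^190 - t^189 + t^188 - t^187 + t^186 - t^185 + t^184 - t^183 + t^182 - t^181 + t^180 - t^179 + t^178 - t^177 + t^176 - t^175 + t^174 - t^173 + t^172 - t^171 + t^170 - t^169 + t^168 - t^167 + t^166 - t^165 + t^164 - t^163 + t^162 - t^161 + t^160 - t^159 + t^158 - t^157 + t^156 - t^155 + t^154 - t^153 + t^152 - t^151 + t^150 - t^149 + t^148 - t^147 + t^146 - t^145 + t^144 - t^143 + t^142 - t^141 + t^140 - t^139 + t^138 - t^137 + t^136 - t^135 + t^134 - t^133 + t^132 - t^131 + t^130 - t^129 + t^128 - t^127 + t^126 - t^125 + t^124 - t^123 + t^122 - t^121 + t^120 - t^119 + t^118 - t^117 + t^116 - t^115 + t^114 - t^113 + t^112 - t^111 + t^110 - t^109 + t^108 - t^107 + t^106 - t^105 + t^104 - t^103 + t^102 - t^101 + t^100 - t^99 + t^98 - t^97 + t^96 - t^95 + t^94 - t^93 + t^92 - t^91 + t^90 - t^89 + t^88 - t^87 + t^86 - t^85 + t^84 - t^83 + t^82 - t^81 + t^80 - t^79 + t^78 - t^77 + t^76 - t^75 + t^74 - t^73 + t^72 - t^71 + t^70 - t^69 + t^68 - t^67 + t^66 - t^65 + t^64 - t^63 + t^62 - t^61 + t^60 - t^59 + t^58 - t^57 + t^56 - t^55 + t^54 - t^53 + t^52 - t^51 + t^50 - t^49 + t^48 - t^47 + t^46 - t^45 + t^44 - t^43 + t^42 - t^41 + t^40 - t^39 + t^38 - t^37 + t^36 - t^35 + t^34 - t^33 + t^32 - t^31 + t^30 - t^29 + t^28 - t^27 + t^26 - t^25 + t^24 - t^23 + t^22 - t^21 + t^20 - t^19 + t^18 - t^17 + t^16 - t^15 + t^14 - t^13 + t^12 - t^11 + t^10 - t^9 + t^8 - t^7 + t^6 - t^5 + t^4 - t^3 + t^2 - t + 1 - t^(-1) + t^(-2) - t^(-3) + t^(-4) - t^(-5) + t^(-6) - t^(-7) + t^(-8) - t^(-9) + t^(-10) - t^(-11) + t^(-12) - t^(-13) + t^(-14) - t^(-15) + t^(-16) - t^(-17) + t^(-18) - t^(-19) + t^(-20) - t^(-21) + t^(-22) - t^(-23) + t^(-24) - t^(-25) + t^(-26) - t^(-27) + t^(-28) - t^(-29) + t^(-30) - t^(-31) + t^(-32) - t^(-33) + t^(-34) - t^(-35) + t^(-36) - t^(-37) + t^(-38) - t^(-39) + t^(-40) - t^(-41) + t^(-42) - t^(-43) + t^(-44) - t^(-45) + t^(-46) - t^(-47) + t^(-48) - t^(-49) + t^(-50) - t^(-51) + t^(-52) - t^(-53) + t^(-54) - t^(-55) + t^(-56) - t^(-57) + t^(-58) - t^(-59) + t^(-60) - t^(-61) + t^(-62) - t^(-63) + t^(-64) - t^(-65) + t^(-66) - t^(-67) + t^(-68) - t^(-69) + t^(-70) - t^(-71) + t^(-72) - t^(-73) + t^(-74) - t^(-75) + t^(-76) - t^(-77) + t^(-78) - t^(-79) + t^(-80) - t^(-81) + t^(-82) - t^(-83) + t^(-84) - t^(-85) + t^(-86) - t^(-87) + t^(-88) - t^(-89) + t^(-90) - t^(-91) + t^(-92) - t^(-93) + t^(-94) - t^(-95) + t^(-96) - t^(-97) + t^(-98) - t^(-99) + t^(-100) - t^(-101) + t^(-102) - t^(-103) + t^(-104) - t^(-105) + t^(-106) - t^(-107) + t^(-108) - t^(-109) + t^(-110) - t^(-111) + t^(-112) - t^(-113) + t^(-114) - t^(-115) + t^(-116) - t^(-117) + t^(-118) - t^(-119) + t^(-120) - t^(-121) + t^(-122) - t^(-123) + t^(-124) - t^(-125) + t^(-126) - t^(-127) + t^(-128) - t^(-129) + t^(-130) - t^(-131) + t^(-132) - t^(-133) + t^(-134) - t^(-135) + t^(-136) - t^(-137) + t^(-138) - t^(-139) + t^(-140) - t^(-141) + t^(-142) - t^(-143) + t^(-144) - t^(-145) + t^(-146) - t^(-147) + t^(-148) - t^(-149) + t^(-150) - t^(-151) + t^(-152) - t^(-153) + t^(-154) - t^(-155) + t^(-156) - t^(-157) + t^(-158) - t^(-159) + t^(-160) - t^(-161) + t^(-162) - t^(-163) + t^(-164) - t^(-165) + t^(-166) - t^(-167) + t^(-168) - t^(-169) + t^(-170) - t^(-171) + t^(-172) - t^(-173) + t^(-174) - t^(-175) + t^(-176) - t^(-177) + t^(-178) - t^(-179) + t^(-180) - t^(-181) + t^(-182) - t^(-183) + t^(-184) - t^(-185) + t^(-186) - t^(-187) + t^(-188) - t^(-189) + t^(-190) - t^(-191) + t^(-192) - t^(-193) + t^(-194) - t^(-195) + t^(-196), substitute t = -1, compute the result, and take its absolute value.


Step 1: The polynomial has 393 terms with alternating signs, exponents from 196 down to -196.
Step 2: Substitute t = -1. The i-th term has coefficient (-1)^i and exponent (m-i),
  so its value is (-1)^i * (-1)^(m-i) = (-1)^m = 1 for every i.
Step 3: All 393 terms equal 1, so Delta(-1) = 393 * (1) = 393
Step 4: |Delta(-1)| = 393

393


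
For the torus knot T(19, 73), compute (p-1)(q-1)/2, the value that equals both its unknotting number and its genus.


For a torus knot T(p,q), both the unknotting number and genus equal (p-1)(q-1)/2.
= (19-1)(73-1)/2
= 18*72/2
= 1296/2 = 648

648


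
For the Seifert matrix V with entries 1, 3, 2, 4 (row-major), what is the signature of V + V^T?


Step 1: V + V^T = [[2, 5], [5, 8]]
Step 2: trace = 10, det = -9
Step 3: Discriminant = 10^2 - 4*(-9) = 136
Step 4: Eigenvalues: 10.831, -0.830952
Step 5: Signature = (# positive eigenvalues) - (# negative eigenvalues) = 0

0


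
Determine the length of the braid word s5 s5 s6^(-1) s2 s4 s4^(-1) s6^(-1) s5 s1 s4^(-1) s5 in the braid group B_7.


The word length counts the number of generators (including inverses).
Listing each generator: s5, s5, s6^(-1), s2, s4, s4^(-1), s6^(-1), s5, s1, s4^(-1), s5
There are 11 generators in this braid word.

11


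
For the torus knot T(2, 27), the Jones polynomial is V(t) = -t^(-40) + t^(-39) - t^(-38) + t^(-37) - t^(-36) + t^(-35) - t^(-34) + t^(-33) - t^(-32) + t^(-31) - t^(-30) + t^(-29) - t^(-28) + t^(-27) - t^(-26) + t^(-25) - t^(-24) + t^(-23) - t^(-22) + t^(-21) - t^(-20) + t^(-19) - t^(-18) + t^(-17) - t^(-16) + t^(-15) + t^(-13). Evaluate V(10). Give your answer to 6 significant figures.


Substituting t = 10 into V(t) = -t^(-40) + t^(-39) - t^(-38) + t^(-37) - t^(-36) + t^(-35) - t^(-34) + t^(-33) - t^(-32) + t^(-31) - t^(-30) + t^(-29) - t^(-28) + t^(-27) - t^(-26) + t^(-25) - t^(-24) + t^(-23) - t^(-22) + t^(-21) - t^(-20) + t^(-19) - t^(-18) + t^(-17) - t^(-16) + t^(-15) + t^(-13):
  (-)t^(-40) = -1e-40
  (+)t^(-39) = 1e-39
  (-)t^(-38) = -1e-38
  (+)t^(-37) = 1e-37
  (-)t^(-36) = -1e-36
  (+)t^(-35) = 1e-35
  (-)t^(-34) = -1e-34
  (+)t^(-33) = 1e-33
  (-)t^(-32) = -1e-32
  (+)t^(-31) = 1e-31
  (-)t^(-30) = -1e-30
  (+)t^(-29) = 1e-29
  (-)t^(-28) = -1e-28
  (+)t^(-27) = 1e-27
  (-)t^(-26) = -1e-26
  (+)t^(-25) = 1e-25
  (-)t^(-24) = -1e-24
  (+)t^(-23) = 1e-23
  (-)t^(-22) = -1e-22
  (+)t^(-21) = 1e-21
  (-)t^(-20) = -1e-20
  (+)t^(-19) = 1e-19
  (-)t^(-18) = -1e-18
  (+)t^(-17) = 1e-17
  (-)t^(-16) = -1e-16
  (+)t^(-15) = 1e-15
  (+)t^(-13) = 1e-13
Sum = (-1e-40) + (1e-39) + (-1e-38) + (1e-37) + (-1e-36) + (1e-35) + (-1e-34) + (1e-33) + (-1e-32) + (1e-31) + (-1e-30) + (1e-29) + (-1e-28) + (1e-27) + (-1e-26) + (1e-25) + (-1e-24) + (1e-23) + (-1e-22) + (1e-21) + (-1e-20) + (1e-19) + (-1e-18) + (1e-17) + (-1e-16) + (1e-15) + (1e-13)
= 1.009090909e-13
Rounded to 6 significant figures: 1.00909e-13

1.00909e-13


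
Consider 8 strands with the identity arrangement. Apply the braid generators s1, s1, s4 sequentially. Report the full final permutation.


Starting with identity [1, 2, 3, 4, 5, 6, 7, 8].
Apply generators in sequence:
  After s1: [2, 1, 3, 4, 5, 6, 7, 8]
  After s1: [1, 2, 3, 4, 5, 6, 7, 8]
  After s4: [1, 2, 3, 5, 4, 6, 7, 8]
Final permutation: [1, 2, 3, 5, 4, 6, 7, 8]

[1, 2, 3, 5, 4, 6, 7, 8]


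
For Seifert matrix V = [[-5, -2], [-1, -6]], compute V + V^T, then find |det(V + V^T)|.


Step 1: Form V + V^T where V = [[-5, -2], [-1, -6]]
  V^T = [[-5, -1], [-2, -6]]
  V + V^T = [[-10, -3], [-3, -12]]
Step 2: det(V + V^T) = (-10)*(-12) - (-3)*(-3)
  = 120 - 9 = 111
Step 3: Knot determinant = |det(V + V^T)| = |111| = 111

111


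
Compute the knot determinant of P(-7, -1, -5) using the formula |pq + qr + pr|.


Step 1: Compute pq + qr + pr.
pq = (-7)*(-1) = 7
qr = (-1)*(-5) = 5
pr = (-7)*(-5) = 35
pq + qr + pr = 7 + 5 + 35 = 47
Step 2: Take absolute value.
det(P(-7,-1,-5)) = |47| = 47

47


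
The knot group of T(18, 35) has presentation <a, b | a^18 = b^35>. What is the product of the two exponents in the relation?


The relation is a^18 = b^35.
Product of exponents = 18 * 35
= 630

630


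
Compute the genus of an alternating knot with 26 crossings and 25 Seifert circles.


For alternating knots, g = (c - s + 1)/2.
= (26 - 25 + 1)/2
= 2/2 = 1

1


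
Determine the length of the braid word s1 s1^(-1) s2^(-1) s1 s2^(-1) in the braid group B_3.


The word length counts the number of generators (including inverses).
Listing each generator: s1, s1^(-1), s2^(-1), s1, s2^(-1)
There are 5 generators in this braid word.

5


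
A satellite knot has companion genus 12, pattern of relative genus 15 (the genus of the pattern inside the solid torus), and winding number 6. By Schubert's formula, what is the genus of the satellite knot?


Schubert: g(satellite) = g_rel(pattern) + |winding| * g(companion),
where g_rel(pattern) is the genus of the pattern relative to the solid torus.
= 15 + 6 * 12
= 15 + 72 = 87

87


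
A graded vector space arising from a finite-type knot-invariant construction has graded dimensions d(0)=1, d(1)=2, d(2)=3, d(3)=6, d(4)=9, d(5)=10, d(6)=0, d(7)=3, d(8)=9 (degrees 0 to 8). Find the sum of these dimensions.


Total dimension = d(0) + d(1) + ... + d(8)
= 1 + 2 + 3 + 6 + 9 + 10 + 0 + 3 + 9
= 43

43


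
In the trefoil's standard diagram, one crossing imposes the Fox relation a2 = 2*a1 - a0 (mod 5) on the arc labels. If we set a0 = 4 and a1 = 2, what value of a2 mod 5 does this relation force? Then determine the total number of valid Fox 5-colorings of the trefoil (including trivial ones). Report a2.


Step 1: Apply the given crossing relation 2*a1 - a0 - a2 = 0 (mod 5).
  a2 = 2*a1 - a0 mod 5
  a2 = 2*2 - 4 mod 5
  a2 = 4 - 4 mod 5
  a2 = 0 mod 5 = 0
Step 2: The trefoil has determinant 3.
  Number of Fox p-colorings (p prime) is p^2 if p = 3, else p.
  Since 5 does not divide 3, only trivial (constant) colorings exist.
  (So the trial a0 = 4, a1 = 2 with a0 != a1 does NOT extend to a valid coloring of the whole trefoil: the other two crossing relations require 3*(a1 - a0) = 0 (mod 5), which fails.)
  Total colorings = 5
Step 3: a2 = 0, total Fox 5-colorings = 5

0


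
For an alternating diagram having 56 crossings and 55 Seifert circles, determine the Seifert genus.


For alternating knots, g = (c - s + 1)/2.
= (56 - 55 + 1)/2
= 2/2 = 1

1


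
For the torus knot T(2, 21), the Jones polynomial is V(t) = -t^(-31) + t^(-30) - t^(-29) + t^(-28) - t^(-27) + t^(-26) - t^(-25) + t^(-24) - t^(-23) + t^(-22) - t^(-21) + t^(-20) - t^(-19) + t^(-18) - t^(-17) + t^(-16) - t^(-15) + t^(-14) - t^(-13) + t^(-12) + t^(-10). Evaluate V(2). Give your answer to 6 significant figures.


Substituting t = 2 into V(t) = -t^(-31) + t^(-30) - t^(-29) + t^(-28) - t^(-27) + t^(-26) - t^(-25) + t^(-24) - t^(-23) + t^(-22) - t^(-21) + t^(-20) - t^(-19) + t^(-18) - t^(-17) + t^(-16) - t^(-15) + t^(-14) - t^(-13) + t^(-12) + t^(-10):
  (-)t^(-31) = -4.65661e-10
  (+)t^(-30) = 9.31323e-10
  (-)t^(-29) = -1.86265e-09
  (+)t^(-28) = 3.72529e-09
  (-)t^(-27) = -7.45058e-09
  (+)t^(-26) = 1.49012e-08
  (-)t^(-25) = -2.98023e-08
  (+)t^(-24) = 5.96046e-08
  (-)t^(-23) = -1.19209e-07
  (+)t^(-22) = 2.38419e-07
  (-)t^(-21) = -4.76837e-07
  (+)t^(-20) = 9.53674e-07
  (-)t^(-19) = -1.90735e-06
  (+)t^(-18) = 3.8147e-06
  (-)t^(-17) = -7.62939e-06
  (+)t^(-16) = 1.52588e-05
  (-)t^(-15) = -3.05176e-05
  (+)t^(-14) = 6.10352e-05
  (-)t^(-13) = -0.00012207
  (+)t^(-12) = 0.000244141
  (+)t^(-10) = 0.000976562
Sum = (-4.65661e-10) + (9.31323e-10) + (-1.86265e-09) + (3.72529e-09) + (-7.45058e-09) + (1.49012e-08) + (-2.98023e-08) + (5.96046e-08) + (-1.19209e-07) + (2.38419e-07) + (-4.76837e-07) + (9.53674e-07) + (-1.90735e-06) + (3.8147e-06) + (-7.62939e-06) + (1.52588e-05) + (-3.05176e-05) + (6.10352e-05) + (-0.00012207) + (0.000244141) + (0.000976562)
= 0.001139322761
Rounded to 6 significant figures: 0.00113932

0.00113932


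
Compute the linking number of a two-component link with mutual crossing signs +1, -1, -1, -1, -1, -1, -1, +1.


Step 1: Count positive crossings: 2
Step 2: Count negative crossings: 6
Step 3: Sum of signs = 2 - 6 = -4
Step 4: Linking number = sum/2 = -4/2 = -2

-2


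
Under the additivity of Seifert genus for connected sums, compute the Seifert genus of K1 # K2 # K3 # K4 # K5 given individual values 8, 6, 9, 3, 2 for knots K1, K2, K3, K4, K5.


The Seifert genus is additive under connected sum.
Seifert genus(K1 # K2 # K3 # K4 # K5) = (8) + (6) + (9) + (3) + (2)
= 28

28


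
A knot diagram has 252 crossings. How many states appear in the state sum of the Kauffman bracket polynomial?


Each crossing contributes 2 choices (A-smoothing or B-smoothing).
Total states = 2^252 = 7237005577332262213973186563042994240829374041602535252466099000494570602496

7237005577332262213973186563042994240829374041602535252466099000494570602496


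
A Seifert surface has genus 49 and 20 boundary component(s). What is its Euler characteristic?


chi = 2 - 2g - b
= 2 - 2*49 - 20
= 2 - 98 - 20 = -116

-116


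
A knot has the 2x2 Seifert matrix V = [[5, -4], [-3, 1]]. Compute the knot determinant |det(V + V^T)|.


Step 1: Form V + V^T where V = [[5, -4], [-3, 1]]
  V^T = [[5, -3], [-4, 1]]
  V + V^T = [[10, -7], [-7, 2]]
Step 2: det(V + V^T) = 10*2 - (-7)*(-7)
  = 20 - 49 = -29
Step 3: Knot determinant = |det(V + V^T)| = |-29| = 29

29


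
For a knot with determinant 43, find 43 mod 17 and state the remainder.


Step 1: A knot is p-colorable if and only if p divides its determinant.
Step 2: Compute 43 mod 17.
43 = 2 * 17 + 9
Step 3: 43 mod 17 = 9
Step 4: The knot is 17-colorable: no

9


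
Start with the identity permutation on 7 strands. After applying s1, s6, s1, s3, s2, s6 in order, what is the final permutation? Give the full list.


Starting with identity [1, 2, 3, 4, 5, 6, 7].
Apply generators in sequence:
  After s1: [2, 1, 3, 4, 5, 6, 7]
  After s6: [2, 1, 3, 4, 5, 7, 6]
  After s1: [1, 2, 3, 4, 5, 7, 6]
  After s3: [1, 2, 4, 3, 5, 7, 6]
  After s2: [1, 4, 2, 3, 5, 7, 6]
  After s6: [1, 4, 2, 3, 5, 6, 7]
Final permutation: [1, 4, 2, 3, 5, 6, 7]

[1, 4, 2, 3, 5, 6, 7]


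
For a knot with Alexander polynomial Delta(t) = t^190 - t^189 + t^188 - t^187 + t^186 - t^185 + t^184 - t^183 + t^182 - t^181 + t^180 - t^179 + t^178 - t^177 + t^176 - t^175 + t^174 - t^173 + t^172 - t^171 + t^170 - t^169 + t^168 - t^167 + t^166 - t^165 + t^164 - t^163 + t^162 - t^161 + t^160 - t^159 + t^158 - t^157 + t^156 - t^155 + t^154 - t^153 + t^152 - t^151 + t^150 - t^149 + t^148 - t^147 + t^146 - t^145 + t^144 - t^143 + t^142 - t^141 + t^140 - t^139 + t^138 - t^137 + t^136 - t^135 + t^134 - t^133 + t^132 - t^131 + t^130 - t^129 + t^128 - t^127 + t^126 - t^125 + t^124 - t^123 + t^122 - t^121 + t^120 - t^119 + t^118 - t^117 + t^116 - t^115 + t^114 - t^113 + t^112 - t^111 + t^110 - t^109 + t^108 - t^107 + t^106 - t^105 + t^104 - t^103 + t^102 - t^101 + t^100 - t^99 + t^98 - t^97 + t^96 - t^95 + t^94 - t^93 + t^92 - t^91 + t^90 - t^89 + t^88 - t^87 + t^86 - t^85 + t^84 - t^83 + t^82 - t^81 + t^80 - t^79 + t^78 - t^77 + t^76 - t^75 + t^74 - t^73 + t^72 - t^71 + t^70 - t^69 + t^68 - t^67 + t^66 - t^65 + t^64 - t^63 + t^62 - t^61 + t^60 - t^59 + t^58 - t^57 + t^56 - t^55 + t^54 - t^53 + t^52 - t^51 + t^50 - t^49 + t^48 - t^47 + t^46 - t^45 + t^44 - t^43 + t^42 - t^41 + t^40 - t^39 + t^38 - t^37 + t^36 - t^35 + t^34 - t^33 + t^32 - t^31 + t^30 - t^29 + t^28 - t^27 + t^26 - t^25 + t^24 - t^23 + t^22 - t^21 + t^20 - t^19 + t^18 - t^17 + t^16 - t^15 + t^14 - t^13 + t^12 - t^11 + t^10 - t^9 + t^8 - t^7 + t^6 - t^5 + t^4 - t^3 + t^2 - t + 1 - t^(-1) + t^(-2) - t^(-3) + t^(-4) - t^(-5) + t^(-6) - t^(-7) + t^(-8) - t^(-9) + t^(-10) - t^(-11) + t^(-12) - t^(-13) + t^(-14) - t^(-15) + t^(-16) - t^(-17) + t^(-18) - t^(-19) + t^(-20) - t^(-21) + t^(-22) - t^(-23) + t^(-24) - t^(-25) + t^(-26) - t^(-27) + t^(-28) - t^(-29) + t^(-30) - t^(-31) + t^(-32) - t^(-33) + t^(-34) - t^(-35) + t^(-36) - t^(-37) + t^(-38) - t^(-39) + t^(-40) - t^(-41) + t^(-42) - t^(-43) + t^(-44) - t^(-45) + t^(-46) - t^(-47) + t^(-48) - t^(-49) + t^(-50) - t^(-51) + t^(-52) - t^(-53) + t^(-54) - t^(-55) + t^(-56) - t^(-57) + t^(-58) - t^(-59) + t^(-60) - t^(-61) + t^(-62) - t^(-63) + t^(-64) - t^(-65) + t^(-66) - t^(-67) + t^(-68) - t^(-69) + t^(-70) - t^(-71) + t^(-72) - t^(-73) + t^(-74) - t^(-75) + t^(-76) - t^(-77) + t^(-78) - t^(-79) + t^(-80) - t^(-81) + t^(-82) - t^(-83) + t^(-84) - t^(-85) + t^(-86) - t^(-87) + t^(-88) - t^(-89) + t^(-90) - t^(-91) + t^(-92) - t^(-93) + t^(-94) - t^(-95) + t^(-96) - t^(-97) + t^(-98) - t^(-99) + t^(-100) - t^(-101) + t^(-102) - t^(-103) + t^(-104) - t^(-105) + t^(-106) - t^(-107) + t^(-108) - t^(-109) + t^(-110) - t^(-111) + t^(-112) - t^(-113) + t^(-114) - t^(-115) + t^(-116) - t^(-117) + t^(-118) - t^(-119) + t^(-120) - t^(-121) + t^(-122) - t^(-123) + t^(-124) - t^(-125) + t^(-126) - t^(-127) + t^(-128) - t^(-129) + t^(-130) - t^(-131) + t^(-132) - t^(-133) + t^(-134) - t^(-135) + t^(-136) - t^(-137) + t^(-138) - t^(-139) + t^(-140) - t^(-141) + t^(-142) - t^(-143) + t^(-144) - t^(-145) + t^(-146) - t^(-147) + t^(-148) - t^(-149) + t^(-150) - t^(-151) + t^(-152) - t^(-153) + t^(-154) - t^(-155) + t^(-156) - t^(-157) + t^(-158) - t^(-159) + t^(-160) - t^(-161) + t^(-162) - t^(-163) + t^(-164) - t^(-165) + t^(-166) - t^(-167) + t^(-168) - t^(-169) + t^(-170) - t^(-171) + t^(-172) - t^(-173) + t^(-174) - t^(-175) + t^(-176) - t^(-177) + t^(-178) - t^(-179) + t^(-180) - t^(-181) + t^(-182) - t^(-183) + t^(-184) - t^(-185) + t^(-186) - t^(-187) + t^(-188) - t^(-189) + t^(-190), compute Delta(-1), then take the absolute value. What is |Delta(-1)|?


Step 1: The polynomial has 381 terms with alternating signs, exponents from 190 down to -190.
Step 2: Substitute t = -1. The i-th term has coefficient (-1)^i and exponent (m-i),
  so its value is (-1)^i * (-1)^(m-i) = (-1)^m = 1 for every i.
Step 3: All 381 terms equal 1, so Delta(-1) = 381 * (1) = 381
Step 4: |Delta(-1)| = 381

381


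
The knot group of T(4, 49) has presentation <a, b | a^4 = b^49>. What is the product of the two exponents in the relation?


The relation is a^4 = b^49.
Product of exponents = 4 * 49
= 196

196


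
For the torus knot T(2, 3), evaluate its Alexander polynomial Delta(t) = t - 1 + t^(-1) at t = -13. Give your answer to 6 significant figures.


Substituting t = -13 into Delta(t) = t - 1 + t^(-1):
Term values: (-13) + (-1) + (-0.0769231)
Sum = -14.07692308
Rounded to 6 significant figures: -14.0769

-14.0769


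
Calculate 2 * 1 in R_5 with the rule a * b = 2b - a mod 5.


2 * 1 = 2*1 - 2 mod 5
= 2 - 2 mod 5
= 0 mod 5 = 0

0
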